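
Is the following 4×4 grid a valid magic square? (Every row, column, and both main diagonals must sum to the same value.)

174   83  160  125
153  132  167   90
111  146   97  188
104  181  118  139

Yes

Row 1: 174 + 83 + 160 + 125 = 542.
Row 2: 153 + 132 + 167 + 90 = 542.
Row 3: 111 + 146 + 97 + 188 = 542.
Row 4: 104 + 181 + 118 + 139 = 542.
Column 1: 174 + 153 + 111 + 104 = 542.
Column 2: 83 + 132 + 146 + 181 = 542.
Column 3: 160 + 167 + 97 + 118 = 542.
Column 4: 125 + 90 + 188 + 139 = 542.
Main diagonal: 174 + 132 + 97 + 139 = 542.
Anti-diagonal: 125 + 167 + 146 + 104 = 542.
All lines sum to 542.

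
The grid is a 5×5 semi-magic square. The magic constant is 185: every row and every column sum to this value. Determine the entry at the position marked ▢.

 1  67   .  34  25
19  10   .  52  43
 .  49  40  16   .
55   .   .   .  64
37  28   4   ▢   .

70

Using row 1: 1 + 67 + 34 + 25 + ? → (1,3) = 185 − 127 = 58.
Row 2: 19 + 10 + 52 + 43 + ? = 185, so (2,3) = 61.
Column 1 must total 185; the given cells sum to 112, so (3,1) = 73.
From column 2, 185 − (67 + 10 + 49 + 28) gives (4,2) = 31.
From column 3, 185 − (58 + 61 + 40 + 4) gives (4,3) = 22.
The remaining cell in row 3 is (3,5) = 185 − 178 = 7.
From row 4, 185 − (55 + 31 + 22 + 64) gives (4,4) = 13.
Using column 4: 34 + 52 + 16 + 13 + ? → (5,4) = 185 − 115 = 70.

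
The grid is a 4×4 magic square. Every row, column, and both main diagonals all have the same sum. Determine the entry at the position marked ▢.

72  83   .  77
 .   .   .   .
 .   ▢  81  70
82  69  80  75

76

Row 4 is complete and sums to 306; that is the magic constant.
The remaining cell in row 1 is (1,3) = 306 − 232 = 74.
Using column 3: 74 + 81 + 80 + ? → (2,3) = 306 − 235 = 71.
Column 4: 77 + 70 + 75 + ? = 306, so (2,4) = 84.
Main diagonal: 72 + 81 + 75 + ? = 306, so (2,2) = 78.
Anti-diagonal needs 306; the known cells sum to 230, so (3,2) = 76.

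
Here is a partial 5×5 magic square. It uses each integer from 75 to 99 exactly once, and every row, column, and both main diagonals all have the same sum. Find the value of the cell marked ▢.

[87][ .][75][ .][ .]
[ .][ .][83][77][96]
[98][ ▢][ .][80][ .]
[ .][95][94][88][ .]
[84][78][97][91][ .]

The entries are 75 through 99, which sum to 2175, so each line sums to 2175/5 = 435.
Using row 5: 84 + 78 + 97 + 91 + ? → (5,5) = 435 − 350 = 85.
Column 3 must total 435; the given cells sum to 349, so (3,3) = 86.
Column 4 must total 435; the given cells sum to 336, so (1,4) = 99.
The remaining cell in main diagonal is (2,2) = 435 − 346 = 89.
Anti-diagonal must total 435; the given cells sum to 342, so (1,5) = 93.
Row 1 needs 435; the known cells sum to 354, so (1,2) = 81.
Row 2 must total 435; the given cells sum to 345, so (2,1) = 90.
Column 1 must total 435; the given cells sum to 359, so (4,1) = 76.
Column 2 must total 435; the given cells sum to 343, so (3,2) = 92.

92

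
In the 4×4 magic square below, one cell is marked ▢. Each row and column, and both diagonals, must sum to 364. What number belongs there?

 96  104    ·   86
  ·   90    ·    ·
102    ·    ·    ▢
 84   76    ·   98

Using row 1: 96 + 104 + 86 + ? → (1,3) = 364 − 286 = 78.
From row 4, 364 − (84 + 76 + 98) gives (4,3) = 106.
From column 1, 364 − (96 + 102 + 84) gives (2,1) = 82.
From column 2, 364 − (104 + 90 + 76) gives (3,2) = 94.
Using main diagonal: 96 + 90 + 98 + ? → (3,3) = 364 − 284 = 80.
Using anti-diagonal: 86 + 94 + 84 + ? → (2,3) = 364 − 264 = 100.
Using row 2: 82 + 90 + 100 + ? → (2,4) = 364 − 272 = 92.
Row 3 needs 364; the known cells sum to 276, so (3,4) = 88.

88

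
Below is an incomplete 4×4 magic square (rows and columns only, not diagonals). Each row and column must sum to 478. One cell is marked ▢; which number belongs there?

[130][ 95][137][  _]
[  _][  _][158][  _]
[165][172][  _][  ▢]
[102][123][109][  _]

67

From row 1, 478 − (130 + 95 + 137) gives (1,4) = 116.
Using row 4: 102 + 123 + 109 + ? → (4,4) = 478 − 334 = 144.
Column 1 needs 478; the known cells sum to 397, so (2,1) = 81.
Using column 2: 95 + 172 + 123 + ? → (2,2) = 478 − 390 = 88.
Column 3: 137 + 158 + 109 + ? = 478, so (3,3) = 74.
The remaining cell in row 2 is (2,4) = 478 − 327 = 151.
The remaining cell in row 3 is (3,4) = 478 − 411 = 67.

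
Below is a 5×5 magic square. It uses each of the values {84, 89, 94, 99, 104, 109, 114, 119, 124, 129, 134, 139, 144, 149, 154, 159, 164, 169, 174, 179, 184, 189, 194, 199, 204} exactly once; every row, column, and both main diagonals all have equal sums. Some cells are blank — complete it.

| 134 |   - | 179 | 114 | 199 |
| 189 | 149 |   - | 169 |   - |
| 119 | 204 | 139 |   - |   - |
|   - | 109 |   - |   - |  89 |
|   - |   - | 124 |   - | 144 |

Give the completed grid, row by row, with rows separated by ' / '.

134 94 179 114 199 / 189 149 84 169 129 / 119 204 139 99 159 / 174 109 194 154 89 / 104 164 124 184 144

The 25 entries sum to 3600, so each line sums to 3600/5 = 720.
From row 1, 720 − (134 + 179 + 114 + 199) gives (1,2) = 94.
Column 2 needs 720; the known cells sum to 556, so (5,2) = 164.
From main diagonal, 720 − (134 + 149 + 139 + 144) gives (4,4) = 154.
Anti-diagonal must total 720; the given cells sum to 616, so (5,1) = 104.
Row 5 needs 720; the known cells sum to 536, so (5,4) = 184.
Using column 1: 134 + 189 + 119 + 104 + ? → (4,1) = 720 − 546 = 174.
Column 4 needs 720; the known cells sum to 621, so (3,4) = 99.
Row 3: 119 + 204 + 139 + 99 + ? = 720, so (3,5) = 159.
Row 4: 174 + 109 + 154 + 89 + ? = 720, so (4,3) = 194.
From column 3, 720 − (179 + 139 + 194 + 124) gives (2,3) = 84.
Using column 5: 199 + 159 + 89 + 144 + ? → (2,5) = 720 − 591 = 129.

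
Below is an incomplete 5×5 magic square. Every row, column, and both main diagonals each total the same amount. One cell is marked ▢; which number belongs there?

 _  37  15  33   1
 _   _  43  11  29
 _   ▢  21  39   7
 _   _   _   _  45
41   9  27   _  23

3

Column 5 is complete and sums to 105; that is the magic constant.
From row 1, 105 − (37 + 15 + 33 + 1) gives (1,1) = 19.
Using row 5: 41 + 9 + 27 + 23 + ? → (5,4) = 105 − 100 = 5.
Column 3: 15 + 43 + 21 + 27 + ? = 105, so (4,3) = -1.
From column 4, 105 − (33 + 11 + 39 + 5) gives (4,4) = 17.
Main diagonal needs 105; the known cells sum to 80, so (2,2) = 25.
The remaining cell in anti-diagonal is (4,2) = 105 − 74 = 31.
Row 2 needs 105; the known cells sum to 108, so (2,1) = -3.
The remaining cell in row 4 is (4,1) = 105 − 92 = 13.
From column 1, 105 − (19 + (-3) + 13 + 41) gives (3,1) = 35.
Using column 2: 37 + 25 + 31 + 9 + ? → (3,2) = 105 − 102 = 3.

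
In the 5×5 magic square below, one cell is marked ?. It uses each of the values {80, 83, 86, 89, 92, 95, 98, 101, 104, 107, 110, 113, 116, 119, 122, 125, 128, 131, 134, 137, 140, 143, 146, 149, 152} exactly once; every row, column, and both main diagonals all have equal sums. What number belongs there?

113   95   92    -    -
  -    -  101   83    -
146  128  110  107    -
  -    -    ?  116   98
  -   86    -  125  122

The 25 entries sum to 2900, so each line sums to 2900/5 = 580.
Using row 3: 146 + 128 + 110 + 107 + ? → (3,5) = 580 − 491 = 89.
Using column 4: 83 + 107 + 116 + 125 + ? → (1,4) = 580 − 431 = 149.
The remaining cell in main diagonal is (2,2) = 580 − 461 = 119.
Row 1 must total 580; the given cells sum to 449, so (1,5) = 131.
Column 2 must total 580; the given cells sum to 428, so (4,2) = 152.
The remaining cell in column 5 is (2,5) = 580 − 440 = 140.
Anti-diagonal must total 580; the given cells sum to 476, so (5,1) = 104.
Row 2 must total 580; the given cells sum to 443, so (2,1) = 137.
Row 5: 104 + 86 + 125 + 122 + ? = 580, so (5,3) = 143.
Column 1 must total 580; the given cells sum to 500, so (4,1) = 80.
From column 3, 580 − (92 + 101 + 110 + 143) gives (4,3) = 134.

134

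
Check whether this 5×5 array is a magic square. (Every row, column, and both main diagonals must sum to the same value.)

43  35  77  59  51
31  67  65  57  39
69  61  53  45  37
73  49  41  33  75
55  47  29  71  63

Row 1: 43 + 35 + 77 + 59 + 51 = 265.
Row 2: 31 + 67 + 65 + 57 + 39 = 259.
Row 3: 69 + 61 + 53 + 45 + 37 = 265.
Row 4: 73 + 49 + 41 + 33 + 75 = 271.
Row 5: 55 + 47 + 29 + 71 + 63 = 265.
Column 1: 43 + 31 + 69 + 73 + 55 = 271.
Column 2: 35 + 67 + 61 + 49 + 47 = 259.
Column 3: 77 + 65 + 53 + 41 + 29 = 265.
Column 4: 59 + 57 + 45 + 33 + 71 = 265.
Column 5: 51 + 39 + 37 + 75 + 63 = 265.
Main diagonal: 43 + 67 + 53 + 33 + 63 = 259.
Anti-diagonal: 51 + 57 + 53 + 49 + 55 = 265.

No — column 4 sums to 265 but row 4 sums to 271.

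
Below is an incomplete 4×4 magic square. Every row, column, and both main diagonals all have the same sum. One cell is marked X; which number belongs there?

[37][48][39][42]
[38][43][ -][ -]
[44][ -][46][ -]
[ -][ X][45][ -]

34

Row 1 is complete and sums to 166; that is the magic constant.
Column 1 must total 166; the given cells sum to 119, so (4,1) = 47.
Using column 3: 39 + 46 + 45 + ? → (2,3) = 166 − 130 = 36.
Main diagonal must total 166; the given cells sum to 126, so (4,4) = 40.
Anti-diagonal: 42 + 36 + 47 + ? = 166, so (3,2) = 41.
Row 2: 38 + 43 + 36 + ? = 166, so (2,4) = 49.
Row 3: 44 + 41 + 46 + ? = 166, so (3,4) = 35.
From row 4, 166 − (47 + 45 + 40) gives (4,2) = 34.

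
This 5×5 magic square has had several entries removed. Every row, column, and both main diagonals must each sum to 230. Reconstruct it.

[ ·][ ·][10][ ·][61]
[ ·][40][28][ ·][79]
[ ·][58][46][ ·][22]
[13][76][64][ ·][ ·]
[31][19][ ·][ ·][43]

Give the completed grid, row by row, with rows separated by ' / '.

49 37 10 73 61 / 67 40 28 16 79 / 70 58 46 34 22 / 13 76 64 52 25 / 31 19 82 55 43

The remaining cell in column 2 is (1,2) = 230 − 193 = 37.
From column 3, 230 − (10 + 28 + 46 + 64) gives (5,3) = 82.
Column 5: 61 + 79 + 22 + 43 + ? = 230, so (4,5) = 25.
Anti-diagonal: 61 + 46 + 76 + 31 + ? = 230, so (2,4) = 16.
Row 2: 40 + 28 + 16 + 79 + ? = 230, so (2,1) = 67.
From row 4, 230 − (13 + 76 + 64 + 25) gives (4,4) = 52.
Using row 5: 31 + 19 + 82 + 43 + ? → (5,4) = 230 − 175 = 55.
Main diagonal must total 230; the given cells sum to 181, so (1,1) = 49.
From row 1, 230 − (49 + 37 + 10 + 61) gives (1,4) = 73.
Column 1 must total 230; the given cells sum to 160, so (3,1) = 70.
Column 4 must total 230; the given cells sum to 196, so (3,4) = 34.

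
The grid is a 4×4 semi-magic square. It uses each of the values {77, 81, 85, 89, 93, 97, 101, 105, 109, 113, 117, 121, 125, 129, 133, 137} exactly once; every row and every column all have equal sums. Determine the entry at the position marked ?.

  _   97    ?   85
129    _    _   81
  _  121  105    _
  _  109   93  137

The 16 entries sum to 1712, so each line sums to 1712/4 = 428.
Row 4: 109 + 93 + 137 + ? = 428, so (4,1) = 89.
Column 2: 97 + 121 + 109 + ? = 428, so (2,2) = 101.
Column 4 must total 428; the given cells sum to 303, so (3,4) = 125.
Row 2: 129 + 101 + 81 + ? = 428, so (2,3) = 117.
Row 3 needs 428; the known cells sum to 351, so (3,1) = 77.
From column 1, 428 − (129 + 77 + 89) gives (1,1) = 133.
Column 3 must total 428; the given cells sum to 315, so (1,3) = 113.

113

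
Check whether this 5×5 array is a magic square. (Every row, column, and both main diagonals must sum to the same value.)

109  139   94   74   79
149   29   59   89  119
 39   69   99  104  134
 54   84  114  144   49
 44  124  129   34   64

Row 1: 109 + 139 + 94 + 74 + 79 = 495.
Row 2: 149 + 29 + 59 + 89 + 119 = 445.
Row 3: 39 + 69 + 99 + 104 + 134 = 445.
Row 4: 54 + 84 + 114 + 144 + 49 = 445.
Row 5: 44 + 124 + 129 + 34 + 64 = 395.
Column 1: 109 + 149 + 39 + 54 + 44 = 395.
Column 2: 139 + 29 + 69 + 84 + 124 = 445.
Column 3: 94 + 59 + 99 + 114 + 129 = 495.
Column 4: 74 + 89 + 104 + 144 + 34 = 445.
Column 5: 79 + 119 + 134 + 49 + 64 = 445.
Main diagonal: 109 + 29 + 99 + 144 + 64 = 445.
Anti-diagonal: 79 + 89 + 99 + 84 + 44 = 395.

No — row 2 sums to 445 but column 1 sums to 395.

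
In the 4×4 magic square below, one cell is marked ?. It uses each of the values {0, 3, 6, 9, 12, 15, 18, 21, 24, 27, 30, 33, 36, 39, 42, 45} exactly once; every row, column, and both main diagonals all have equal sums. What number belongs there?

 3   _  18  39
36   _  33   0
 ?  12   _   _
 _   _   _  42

The 16 entries sum to 360, so each line sums to 360/4 = 90.
Row 1 must total 90; the given cells sum to 60, so (1,2) = 30.
Row 2 must total 90; the given cells sum to 69, so (2,2) = 21.
From column 2, 90 − (30 + 21 + 12) gives (4,2) = 27.
Using column 4: 39 + 0 + 42 + ? → (3,4) = 90 − 81 = 9.
Main diagonal needs 90; the known cells sum to 66, so (3,3) = 24.
Using anti-diagonal: 39 + 33 + 12 + ? → (4,1) = 90 − 84 = 6.
Row 3 must total 90; the given cells sum to 45, so (3,1) = 45.

45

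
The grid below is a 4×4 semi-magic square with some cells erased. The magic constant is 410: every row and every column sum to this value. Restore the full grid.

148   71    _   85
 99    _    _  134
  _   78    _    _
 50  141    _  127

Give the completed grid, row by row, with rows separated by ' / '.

148 71 106 85 / 99 120 57 134 / 113 78 155 64 / 50 141 92 127

Row 1 needs 410; the known cells sum to 304, so (1,3) = 106.
Row 4 must total 410; the given cells sum to 318, so (4,3) = 92.
Column 1: 148 + 99 + 50 + ? = 410, so (3,1) = 113.
Using column 2: 71 + 78 + 141 + ? → (2,2) = 410 − 290 = 120.
Column 4: 85 + 134 + 127 + ? = 410, so (3,4) = 64.
Row 2: 99 + 120 + 134 + ? = 410, so (2,3) = 57.
Row 3 needs 410; the known cells sum to 255, so (3,3) = 155.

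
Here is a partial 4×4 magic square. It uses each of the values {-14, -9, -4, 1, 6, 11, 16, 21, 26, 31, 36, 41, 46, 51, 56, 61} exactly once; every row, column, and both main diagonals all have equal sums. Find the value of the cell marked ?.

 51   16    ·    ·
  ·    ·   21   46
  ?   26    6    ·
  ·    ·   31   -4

The 16 entries sum to 376, so each line sums to 376/4 = 94.
From column 3, 94 − (21 + 6 + 31) gives (1,3) = 36.
Main diagonal must total 94; the given cells sum to 53, so (2,2) = 41.
Row 1 needs 94; the known cells sum to 103, so (1,4) = -9.
Row 2: 41 + 21 + 46 + ? = 94, so (2,1) = -14.
From column 2, 94 − (16 + 41 + 26) gives (4,2) = 11.
Column 4: -9 + 46 + (-4) + ? = 94, so (3,4) = 61.
Anti-diagonal: -9 + 21 + 26 + ? = 94, so (4,1) = 56.
From row 3, 94 − (26 + 6 + 61) gives (3,1) = 1.

1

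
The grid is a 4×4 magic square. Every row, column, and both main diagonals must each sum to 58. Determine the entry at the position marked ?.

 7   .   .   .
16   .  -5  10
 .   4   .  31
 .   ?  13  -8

19

Row 2: 16 + (-5) + 10 + ? = 58, so (2,2) = 37.
Column 4: 10 + 31 + (-8) + ? = 58, so (1,4) = 25.
From main diagonal, 58 − (7 + 37 + (-8)) gives (3,3) = 22.
From anti-diagonal, 58 − (25 + (-5) + 4) gives (4,1) = 34.
From row 3, 58 − (4 + 22 + 31) gives (3,1) = 1.
Using row 4: 34 + 13 + (-8) + ? → (4,2) = 58 − 39 = 19.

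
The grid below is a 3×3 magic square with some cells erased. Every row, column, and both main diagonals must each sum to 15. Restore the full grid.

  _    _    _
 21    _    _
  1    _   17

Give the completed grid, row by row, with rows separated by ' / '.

Row 3: 1 + 17 + ? = 15, so (3,2) = -3.
From column 1, 15 − (21 + 1) gives (1,1) = -7.
Main diagonal: -7 + 17 + ? = 15, so (2,2) = 5.
The remaining cell in anti-diagonal is (1,3) = 15 − 6 = 9.
Row 1: -7 + 9 + ? = 15, so (1,2) = 13.
The remaining cell in row 2 is (2,3) = 15 − 26 = -11.

-7 13 9 / 21 5 -11 / 1 -3 17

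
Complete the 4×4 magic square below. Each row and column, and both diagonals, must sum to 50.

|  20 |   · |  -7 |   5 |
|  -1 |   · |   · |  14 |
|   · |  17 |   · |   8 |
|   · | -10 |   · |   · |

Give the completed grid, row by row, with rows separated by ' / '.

The remaining cell in row 1 is (1,2) = 50 − 18 = 32.
From column 2, 50 − (32 + 17 + (-10)) gives (2,2) = 11.
Column 4: 5 + 14 + 8 + ? = 50, so (4,4) = 23.
The remaining cell in main diagonal is (3,3) = 50 − 54 = -4.
From row 2, 50 − (-1 + 11 + 14) gives (2,3) = 26.
The remaining cell in row 3 is (3,1) = 50 − 21 = 29.
Using column 1: 20 + (-1) + 29 + ? → (4,1) = 50 − 48 = 2.
Column 3 must total 50; the given cells sum to 15, so (4,3) = 35.

20 32 -7 5 / -1 11 26 14 / 29 17 -4 8 / 2 -10 35 23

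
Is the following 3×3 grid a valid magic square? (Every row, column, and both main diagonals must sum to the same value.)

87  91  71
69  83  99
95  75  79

No — main diagonal sums to 249 but column 1 sums to 251.

Row 1: 87 + 91 + 71 = 249.
Row 2: 69 + 83 + 99 = 251.
Row 3: 95 + 75 + 79 = 249.
Column 1: 87 + 69 + 95 = 251.
Column 2: 91 + 83 + 75 = 249.
Column 3: 71 + 99 + 79 = 249.
Main diagonal: 87 + 83 + 79 = 249.
Anti-diagonal: 71 + 83 + 95 = 249.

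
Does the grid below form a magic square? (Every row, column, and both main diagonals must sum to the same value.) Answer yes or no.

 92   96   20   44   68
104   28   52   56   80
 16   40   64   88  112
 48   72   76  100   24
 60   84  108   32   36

Row 1: 92 + 96 + 20 + 44 + 68 = 320.
Row 2: 104 + 28 + 52 + 56 + 80 = 320.
Row 3: 16 + 40 + 64 + 88 + 112 = 320.
Row 4: 48 + 72 + 76 + 100 + 24 = 320.
Row 5: 60 + 84 + 108 + 32 + 36 = 320.
Column 1: 92 + 104 + 16 + 48 + 60 = 320.
Column 2: 96 + 28 + 40 + 72 + 84 = 320.
Column 3: 20 + 52 + 64 + 76 + 108 = 320.
Column 4: 44 + 56 + 88 + 100 + 32 = 320.
Column 5: 68 + 80 + 112 + 24 + 36 = 320.
Main diagonal: 92 + 28 + 64 + 100 + 36 = 320.
Anti-diagonal: 68 + 56 + 64 + 72 + 60 = 320.
All lines sum to 320.

Yes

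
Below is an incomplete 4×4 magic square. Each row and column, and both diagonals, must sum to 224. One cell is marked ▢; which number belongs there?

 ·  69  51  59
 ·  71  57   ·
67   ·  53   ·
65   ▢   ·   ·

Row 1 needs 224; the known cells sum to 179, so (1,1) = 45.
Column 1: 45 + 67 + 65 + ? = 224, so (2,1) = 47.
Using column 3: 51 + 57 + 53 + ? → (4,3) = 224 − 161 = 63.
The remaining cell in main diagonal is (4,4) = 224 − 169 = 55.
Anti-diagonal needs 224; the known cells sum to 181, so (3,2) = 43.
From row 2, 224 − (47 + 71 + 57) gives (2,4) = 49.
Row 3 must total 224; the given cells sum to 163, so (3,4) = 61.
The remaining cell in row 4 is (4,2) = 224 − 183 = 41.

41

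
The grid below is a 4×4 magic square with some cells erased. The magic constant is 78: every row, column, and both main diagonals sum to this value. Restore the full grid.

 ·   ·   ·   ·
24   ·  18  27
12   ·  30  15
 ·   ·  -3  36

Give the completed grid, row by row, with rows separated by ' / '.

3 42 33 0 / 24 9 18 27 / 12 21 30 15 / 39 6 -3 36

Row 2: 24 + 18 + 27 + ? = 78, so (2,2) = 9.
Row 3 needs 78; the known cells sum to 57, so (3,2) = 21.
Using column 3: 18 + 30 + (-3) + ? → (1,3) = 78 − 45 = 33.
Column 4 needs 78; the known cells sum to 78, so (1,4) = 0.
From main diagonal, 78 − (9 + 30 + 36) gives (1,1) = 3.
Using anti-diagonal: 0 + 18 + 21 + ? → (4,1) = 78 − 39 = 39.
Using row 1: 3 + 33 + 0 + ? → (1,2) = 78 − 36 = 42.
From row 4, 78 − (39 + (-3) + 36) gives (4,2) = 6.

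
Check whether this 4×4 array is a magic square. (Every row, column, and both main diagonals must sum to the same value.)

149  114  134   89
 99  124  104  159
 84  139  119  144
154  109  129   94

Yes

Row 1: 149 + 114 + 134 + 89 = 486.
Row 2: 99 + 124 + 104 + 159 = 486.
Row 3: 84 + 139 + 119 + 144 = 486.
Row 4: 154 + 109 + 129 + 94 = 486.
Column 1: 149 + 99 + 84 + 154 = 486.
Column 2: 114 + 124 + 139 + 109 = 486.
Column 3: 134 + 104 + 119 + 129 = 486.
Column 4: 89 + 159 + 144 + 94 = 486.
Main diagonal: 149 + 124 + 119 + 94 = 486.
Anti-diagonal: 89 + 104 + 139 + 154 = 486.
All lines sum to 486.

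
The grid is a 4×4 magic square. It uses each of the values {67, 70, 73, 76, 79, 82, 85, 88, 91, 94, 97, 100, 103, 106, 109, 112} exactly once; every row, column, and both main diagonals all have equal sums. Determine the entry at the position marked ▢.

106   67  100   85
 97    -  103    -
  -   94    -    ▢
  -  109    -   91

The 16 entries sum to 1432, so each line sums to 1432/4 = 358.
Column 2 needs 358; the known cells sum to 270, so (2,2) = 88.
Using main diagonal: 106 + 88 + 91 + ? → (3,3) = 358 − 285 = 73.
Anti-diagonal: 85 + 103 + 94 + ? = 358, so (4,1) = 76.
From row 2, 358 − (97 + 88 + 103) gives (2,4) = 70.
The remaining cell in row 4 is (4,3) = 358 − 276 = 82.
Column 1: 106 + 97 + 76 + ? = 358, so (3,1) = 79.
Column 4: 85 + 70 + 91 + ? = 358, so (3,4) = 112.

112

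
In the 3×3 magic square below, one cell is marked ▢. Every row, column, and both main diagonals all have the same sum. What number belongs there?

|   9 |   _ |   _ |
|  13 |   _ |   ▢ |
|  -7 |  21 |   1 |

-3

Row 3 is complete and sums to 15; that is the magic constant.
Main diagonal needs 15; the known cells sum to 10, so (2,2) = 5.
Anti-diagonal must total 15; the given cells sum to -2, so (1,3) = 17.
Row 1 must total 15; the given cells sum to 26, so (1,2) = -11.
From row 2, 15 − (13 + 5) gives (2,3) = -3.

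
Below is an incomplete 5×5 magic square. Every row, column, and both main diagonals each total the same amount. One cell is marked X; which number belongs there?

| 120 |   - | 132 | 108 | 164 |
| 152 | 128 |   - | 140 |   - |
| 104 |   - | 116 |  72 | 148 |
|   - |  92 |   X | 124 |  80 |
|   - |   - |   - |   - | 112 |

Main diagonal is complete and sums to 600; that is the magic constant.
The remaining cell in row 1 is (1,2) = 600 − 524 = 76.
From row 3, 600 − (104 + 116 + 72 + 148) gives (3,2) = 160.
From column 2, 600 − (76 + 128 + 160 + 92) gives (5,2) = 144.
From column 4, 600 − (108 + 140 + 72 + 124) gives (5,4) = 156.
Using column 5: 164 + 148 + 80 + 112 + ? → (2,5) = 600 − 504 = 96.
The remaining cell in anti-diagonal is (5,1) = 600 − 512 = 88.
From row 2, 600 − (152 + 128 + 140 + 96) gives (2,3) = 84.
Using row 5: 88 + 144 + 156 + 112 + ? → (5,3) = 600 − 500 = 100.
Column 1 needs 600; the known cells sum to 464, so (4,1) = 136.
Column 3 needs 600; the known cells sum to 432, so (4,3) = 168.

168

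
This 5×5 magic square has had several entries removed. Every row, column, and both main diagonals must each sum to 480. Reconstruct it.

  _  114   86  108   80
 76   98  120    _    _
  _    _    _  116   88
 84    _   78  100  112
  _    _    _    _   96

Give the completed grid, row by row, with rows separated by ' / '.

Using row 1: 114 + 86 + 108 + 80 + ? → (1,1) = 480 − 388 = 92.
Row 4: 84 + 78 + 100 + 112 + ? = 480, so (4,2) = 106.
Using column 5: 80 + 88 + 112 + 96 + ? → (2,5) = 480 − 376 = 104.
Main diagonal must total 480; the given cells sum to 386, so (3,3) = 94.
Row 2 needs 480; the known cells sum to 398, so (2,4) = 82.
Using column 3: 86 + 120 + 94 + 78 + ? → (5,3) = 480 − 378 = 102.
The remaining cell in column 4 is (5,4) = 480 − 406 = 74.
Using anti-diagonal: 80 + 82 + 94 + 106 + ? → (5,1) = 480 − 362 = 118.
From row 5, 480 − (118 + 102 + 74 + 96) gives (5,2) = 90.
The remaining cell in column 1 is (3,1) = 480 − 370 = 110.
Column 2 must total 480; the given cells sum to 408, so (3,2) = 72.

92 114 86 108 80 / 76 98 120 82 104 / 110 72 94 116 88 / 84 106 78 100 112 / 118 90 102 74 96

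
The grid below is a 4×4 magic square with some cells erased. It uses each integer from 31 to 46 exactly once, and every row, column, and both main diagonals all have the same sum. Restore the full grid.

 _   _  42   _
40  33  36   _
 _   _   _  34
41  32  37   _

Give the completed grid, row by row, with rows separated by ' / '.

38 43 42 31 / 40 33 36 45 / 35 46 39 34 / 41 32 37 44

The entries are 31 through 46, which sum to 616, so each line sums to 616/4 = 154.
From row 2, 154 − (40 + 33 + 36) gives (2,4) = 45.
From row 4, 154 − (41 + 32 + 37) gives (4,4) = 44.
Column 3: 42 + 36 + 37 + ? = 154, so (3,3) = 39.
Column 4: 45 + 34 + 44 + ? = 154, so (1,4) = 31.
From main diagonal, 154 − (33 + 39 + 44) gives (1,1) = 38.
Using anti-diagonal: 31 + 36 + 41 + ? → (3,2) = 154 − 108 = 46.
The remaining cell in row 1 is (1,2) = 154 − 111 = 43.
Row 3 needs 154; the known cells sum to 119, so (3,1) = 35.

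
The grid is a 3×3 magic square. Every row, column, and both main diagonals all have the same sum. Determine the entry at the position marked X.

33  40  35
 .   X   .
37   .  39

Row 1 is complete and sums to 108; that is the magic constant.
Row 3: 37 + 39 + ? = 108, so (3,2) = 32.
Column 1: 33 + 37 + ? = 108, so (2,1) = 38.
From column 2, 108 − (40 + 32) gives (2,2) = 36.

36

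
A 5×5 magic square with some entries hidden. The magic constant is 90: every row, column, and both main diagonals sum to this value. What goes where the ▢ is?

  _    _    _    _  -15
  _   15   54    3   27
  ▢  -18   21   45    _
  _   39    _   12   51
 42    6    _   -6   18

The remaining cell in row 2 is (2,1) = 90 − 99 = -9.
Using row 5: 42 + 6 + (-6) + 18 + ? → (5,3) = 90 − 60 = 30.
Column 2 needs 90; the known cells sum to 42, so (1,2) = 48.
Column 4 must total 90; the given cells sum to 54, so (1,4) = 36.
Column 5 must total 90; the given cells sum to 81, so (3,5) = 9.
From main diagonal, 90 − (15 + 21 + 12 + 18) gives (1,1) = 24.
The remaining cell in row 1 is (1,3) = 90 − 93 = -3.
Row 3: -18 + 21 + 45 + 9 + ? = 90, so (3,1) = 33.

33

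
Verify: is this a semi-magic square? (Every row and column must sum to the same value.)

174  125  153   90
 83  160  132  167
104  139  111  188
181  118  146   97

Row 1: 174 + 125 + 153 + 90 = 542.
Row 2: 83 + 160 + 132 + 167 = 542.
Row 3: 104 + 139 + 111 + 188 = 542.
Row 4: 181 + 118 + 146 + 97 = 542.
Column 1: 174 + 83 + 104 + 181 = 542.
Column 2: 125 + 160 + 139 + 118 = 542.
Column 3: 153 + 132 + 111 + 146 = 542.
Column 4: 90 + 167 + 188 + 97 = 542.
All lines sum to 542.

Yes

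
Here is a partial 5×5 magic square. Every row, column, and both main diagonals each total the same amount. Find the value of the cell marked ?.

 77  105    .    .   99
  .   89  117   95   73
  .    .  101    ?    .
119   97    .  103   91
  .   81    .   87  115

Main diagonal is complete and sums to 485; that is the magic constant.
The remaining cell in row 2 is (2,1) = 485 − 374 = 111.
Row 4: 119 + 97 + 103 + 91 + ? = 485, so (4,3) = 75.
Column 2 must total 485; the given cells sum to 372, so (3,2) = 113.
From column 5, 485 − (99 + 73 + 91 + 115) gives (3,5) = 107.
From anti-diagonal, 485 − (99 + 95 + 101 + 97) gives (5,1) = 93.
Row 5 must total 485; the given cells sum to 376, so (5,3) = 109.
Column 1: 77 + 111 + 119 + 93 + ? = 485, so (3,1) = 85.
The remaining cell in column 3 is (1,3) = 485 − 402 = 83.
Row 1: 77 + 105 + 83 + 99 + ? = 485, so (1,4) = 121.
Row 3: 85 + 113 + 101 + 107 + ? = 485, so (3,4) = 79.

79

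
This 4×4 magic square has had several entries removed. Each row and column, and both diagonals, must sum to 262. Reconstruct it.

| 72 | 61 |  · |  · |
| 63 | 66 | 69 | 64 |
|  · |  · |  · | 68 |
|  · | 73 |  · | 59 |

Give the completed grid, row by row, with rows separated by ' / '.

72 61 58 71 / 63 66 69 64 / 67 62 65 68 / 60 73 70 59

Column 2 must total 262; the given cells sum to 200, so (3,2) = 62.
Using column 4: 64 + 68 + 59 + ? → (1,4) = 262 − 191 = 71.
Main diagonal: 72 + 66 + 59 + ? = 262, so (3,3) = 65.
Anti-diagonal must total 262; the given cells sum to 202, so (4,1) = 60.
From row 1, 262 − (72 + 61 + 71) gives (1,3) = 58.
Row 3: 62 + 65 + 68 + ? = 262, so (3,1) = 67.
The remaining cell in row 4 is (4,3) = 262 − 192 = 70.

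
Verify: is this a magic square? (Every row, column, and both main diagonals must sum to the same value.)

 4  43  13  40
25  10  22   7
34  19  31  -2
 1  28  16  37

Row 1: 4 + 43 + 13 + 40 = 100.
Row 2: 25 + 10 + 22 + 7 = 64.
Row 3: 34 + 19 + 31 + (-2) = 82.
Row 4: 1 + 28 + 16 + 37 = 82.
Column 1: 4 + 25 + 34 + 1 = 64.
Column 2: 43 + 10 + 19 + 28 = 100.
Column 3: 13 + 22 + 31 + 16 = 82.
Column 4: 40 + 7 + (-2) + 37 = 82.
Main diagonal: 4 + 10 + 31 + 37 = 82.
Anti-diagonal: 40 + 22 + 19 + 1 = 82.

No — main diagonal sums to 82 but column 1 sums to 64.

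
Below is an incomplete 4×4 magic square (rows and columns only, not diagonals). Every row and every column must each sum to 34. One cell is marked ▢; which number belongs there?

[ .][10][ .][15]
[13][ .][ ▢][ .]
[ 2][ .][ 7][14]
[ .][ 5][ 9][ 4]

Using row 3: 2 + 7 + 14 + ? → (3,2) = 34 − 23 = 11.
Row 4: 5 + 9 + 4 + ? = 34, so (4,1) = 16.
Column 1 needs 34; the known cells sum to 31, so (1,1) = 3.
Column 2 must total 34; the given cells sum to 26, so (2,2) = 8.
Column 4 must total 34; the given cells sum to 33, so (2,4) = 1.
Using row 1: 3 + 10 + 15 + ? → (1,3) = 34 − 28 = 6.
The remaining cell in row 2 is (2,3) = 34 − 22 = 12.

12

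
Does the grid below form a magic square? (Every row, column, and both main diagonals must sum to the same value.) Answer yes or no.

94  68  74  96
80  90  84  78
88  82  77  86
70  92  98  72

Row 1: 94 + 68 + 74 + 96 = 332.
Row 2: 80 + 90 + 84 + 78 = 332.
Row 3: 88 + 82 + 77 + 86 = 333.
Row 4: 70 + 92 + 98 + 72 = 332.
Column 1: 94 + 80 + 88 + 70 = 332.
Column 2: 68 + 90 + 82 + 92 = 332.
Column 3: 74 + 84 + 77 + 98 = 333.
Column 4: 96 + 78 + 86 + 72 = 332.
Main diagonal: 94 + 90 + 77 + 72 = 333.
Anti-diagonal: 96 + 84 + 82 + 70 = 332.

No — main diagonal sums to 333 but anti-diagonal sums to 332.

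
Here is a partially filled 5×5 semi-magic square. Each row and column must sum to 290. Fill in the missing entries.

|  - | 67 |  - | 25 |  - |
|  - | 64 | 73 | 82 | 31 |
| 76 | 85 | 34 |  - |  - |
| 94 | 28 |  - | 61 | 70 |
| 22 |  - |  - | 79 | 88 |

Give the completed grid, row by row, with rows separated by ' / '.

The remaining cell in row 2 is (2,1) = 290 − 250 = 40.
Using row 4: 94 + 28 + 61 + 70 + ? → (4,3) = 290 − 253 = 37.
Column 1 must total 290; the given cells sum to 232, so (1,1) = 58.
Using column 2: 67 + 64 + 85 + 28 + ? → (5,2) = 290 − 244 = 46.
Column 4 needs 290; the known cells sum to 247, so (3,4) = 43.
Row 3 must total 290; the given cells sum to 238, so (3,5) = 52.
Row 5 needs 290; the known cells sum to 235, so (5,3) = 55.
Column 3: 73 + 34 + 37 + 55 + ? = 290, so (1,3) = 91.
Using column 5: 31 + 52 + 70 + 88 + ? → (1,5) = 290 − 241 = 49.

58 67 91 25 49 / 40 64 73 82 31 / 76 85 34 43 52 / 94 28 37 61 70 / 22 46 55 79 88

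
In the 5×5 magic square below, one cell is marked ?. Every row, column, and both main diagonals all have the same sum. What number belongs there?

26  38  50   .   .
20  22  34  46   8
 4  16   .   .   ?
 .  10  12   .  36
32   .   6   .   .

Row 2 is complete and sums to 130; that is the magic constant.
Column 1 needs 130; the known cells sum to 82, so (4,1) = 48.
Column 2 must total 130; the given cells sum to 86, so (5,2) = 44.
Column 3 must total 130; the given cells sum to 102, so (3,3) = 28.
Anti-diagonal: 46 + 28 + 10 + 32 + ? = 130, so (1,5) = 14.
Row 1 must total 130; the given cells sum to 128, so (1,4) = 2.
From row 4, 130 − (48 + 10 + 12 + 36) gives (4,4) = 24.
Using main diagonal: 26 + 22 + 28 + 24 + ? → (5,5) = 130 − 100 = 30.
Using row 5: 32 + 44 + 6 + 30 + ? → (5,4) = 130 − 112 = 18.
Using column 4: 2 + 46 + 24 + 18 + ? → (3,4) = 130 − 90 = 40.
The remaining cell in column 5 is (3,5) = 130 − 88 = 42.

42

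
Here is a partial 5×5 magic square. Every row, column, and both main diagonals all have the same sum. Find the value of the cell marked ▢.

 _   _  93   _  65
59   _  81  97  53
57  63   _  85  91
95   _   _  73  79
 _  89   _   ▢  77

61

Column 5 is complete and sums to 365; that is the magic constant.
Row 2 needs 365; the known cells sum to 290, so (2,2) = 75.
From row 3, 365 − (57 + 63 + 85 + 91) gives (3,3) = 69.
Main diagonal: 75 + 69 + 73 + 77 + ? = 365, so (1,1) = 71.
The remaining cell in column 1 is (5,1) = 365 − 282 = 83.
Using anti-diagonal: 65 + 97 + 69 + 83 + ? → (4,2) = 365 − 314 = 51.
Row 4 must total 365; the given cells sum to 298, so (4,3) = 67.
Column 2 must total 365; the given cells sum to 278, so (1,2) = 87.
Column 3 needs 365; the known cells sum to 310, so (5,3) = 55.
The remaining cell in row 1 is (1,4) = 365 − 316 = 49.
Using row 5: 83 + 89 + 55 + 77 + ? → (5,4) = 365 − 304 = 61.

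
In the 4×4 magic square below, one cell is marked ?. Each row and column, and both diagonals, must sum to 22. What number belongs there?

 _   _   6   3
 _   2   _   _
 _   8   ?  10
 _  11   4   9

Row 4: 11 + 4 + 9 + ? = 22, so (4,1) = -2.
Column 2: 2 + 8 + 11 + ? = 22, so (1,2) = 1.
Column 4 needs 22; the known cells sum to 22, so (2,4) = 0.
The remaining cell in anti-diagonal is (2,3) = 22 − 9 = 13.
From row 1, 22 − (1 + 6 + 3) gives (1,1) = 12.
Using row 2: 2 + 13 + 0 + ? → (2,1) = 22 − 15 = 7.
Using column 1: 12 + 7 + (-2) + ? → (3,1) = 22 − 17 = 5.
From column 3, 22 − (6 + 13 + 4) gives (3,3) = -1.

-1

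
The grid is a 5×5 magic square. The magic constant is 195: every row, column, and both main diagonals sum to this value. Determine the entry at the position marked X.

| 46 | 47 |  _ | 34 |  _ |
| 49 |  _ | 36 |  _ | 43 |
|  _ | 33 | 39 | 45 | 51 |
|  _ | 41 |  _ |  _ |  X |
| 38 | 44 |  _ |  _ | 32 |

29

Row 3: 33 + 39 + 45 + 51 + ? = 195, so (3,1) = 27.
The remaining cell in column 1 is (4,1) = 195 − 160 = 35.
Column 2: 47 + 33 + 41 + 44 + ? = 195, so (2,2) = 30.
Main diagonal: 46 + 30 + 39 + 32 + ? = 195, so (4,4) = 48.
From row 2, 195 − (49 + 30 + 36 + 43) gives (2,4) = 37.
The remaining cell in column 4 is (5,4) = 195 − 164 = 31.
From anti-diagonal, 195 − (37 + 39 + 41 + 38) gives (1,5) = 40.
Using row 1: 46 + 47 + 34 + 40 + ? → (1,3) = 195 − 167 = 28.
The remaining cell in row 5 is (5,3) = 195 − 145 = 50.
Column 3 needs 195; the known cells sum to 153, so (4,3) = 42.
The remaining cell in column 5 is (4,5) = 195 − 166 = 29.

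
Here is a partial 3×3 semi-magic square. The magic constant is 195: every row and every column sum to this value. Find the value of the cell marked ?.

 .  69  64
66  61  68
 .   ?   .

Row 1 must total 195; the given cells sum to 133, so (1,1) = 62.
Column 1 needs 195; the known cells sum to 128, so (3,1) = 67.
From column 2, 195 − (69 + 61) gives (3,2) = 65.

65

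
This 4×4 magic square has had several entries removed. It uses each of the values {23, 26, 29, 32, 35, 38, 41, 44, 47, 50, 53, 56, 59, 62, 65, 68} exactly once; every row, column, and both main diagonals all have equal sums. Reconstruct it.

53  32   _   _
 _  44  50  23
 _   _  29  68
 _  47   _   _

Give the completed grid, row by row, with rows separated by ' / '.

The 16 entries sum to 728, so each line sums to 728/4 = 182.
The remaining cell in row 2 is (2,1) = 182 − 117 = 65.
Column 2 needs 182; the known cells sum to 123, so (3,2) = 59.
Main diagonal needs 182; the known cells sum to 126, so (4,4) = 56.
Row 3 needs 182; the known cells sum to 156, so (3,1) = 26.
Using column 1: 53 + 65 + 26 + ? → (4,1) = 182 − 144 = 38.
The remaining cell in column 4 is (1,4) = 182 − 147 = 35.
The remaining cell in row 1 is (1,3) = 182 − 120 = 62.
Row 4: 38 + 47 + 56 + ? = 182, so (4,3) = 41.

53 32 62 35 / 65 44 50 23 / 26 59 29 68 / 38 47 41 56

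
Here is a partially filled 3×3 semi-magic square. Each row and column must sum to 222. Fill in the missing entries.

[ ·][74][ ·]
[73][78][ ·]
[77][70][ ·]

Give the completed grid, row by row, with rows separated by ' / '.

Using row 2: 73 + 78 + ? → (2,3) = 222 − 151 = 71.
Row 3: 77 + 70 + ? = 222, so (3,3) = 75.
The remaining cell in column 1 is (1,1) = 222 − 150 = 72.
Column 3 must total 222; the given cells sum to 146, so (1,3) = 76.

72 74 76 / 73 78 71 / 77 70 75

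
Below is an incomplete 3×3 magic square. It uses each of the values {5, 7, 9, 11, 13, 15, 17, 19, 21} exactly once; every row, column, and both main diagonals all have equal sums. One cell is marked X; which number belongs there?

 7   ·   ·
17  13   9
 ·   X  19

5

The 9 entries sum to 117, so each line sums to 117/3 = 39.
Column 1 needs 39; the known cells sum to 24, so (3,1) = 15.
Column 3 must total 39; the given cells sum to 28, so (1,3) = 11.
Row 1 needs 39; the known cells sum to 18, so (1,2) = 21.
Row 3 needs 39; the known cells sum to 34, so (3,2) = 5.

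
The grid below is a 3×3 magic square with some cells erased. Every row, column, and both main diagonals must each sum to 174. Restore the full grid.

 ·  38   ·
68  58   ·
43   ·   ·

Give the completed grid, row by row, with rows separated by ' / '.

Using row 2: 68 + 58 + ? → (2,3) = 174 − 126 = 48.
Column 1 needs 174; the known cells sum to 111, so (1,1) = 63.
Using column 2: 38 + 58 + ? → (3,2) = 174 − 96 = 78.
Main diagonal must total 174; the given cells sum to 121, so (3,3) = 53.
The remaining cell in anti-diagonal is (1,3) = 174 − 101 = 73.

63 38 73 / 68 58 48 / 43 78 53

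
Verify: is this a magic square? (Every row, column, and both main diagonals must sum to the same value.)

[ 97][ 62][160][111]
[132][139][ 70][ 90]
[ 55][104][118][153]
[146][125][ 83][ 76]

Row 1: 97 + 62 + 160 + 111 = 430.
Row 2: 132 + 139 + 70 + 90 = 431.
Row 3: 55 + 104 + 118 + 153 = 430.
Row 4: 146 + 125 + 83 + 76 = 430.
Column 1: 97 + 132 + 55 + 146 = 430.
Column 2: 62 + 139 + 104 + 125 = 430.
Column 3: 160 + 70 + 118 + 83 = 431.
Column 4: 111 + 90 + 153 + 76 = 430.
Main diagonal: 97 + 139 + 118 + 76 = 430.
Anti-diagonal: 111 + 70 + 104 + 146 = 431.

No — column 1 sums to 430 but column 3 sums to 431.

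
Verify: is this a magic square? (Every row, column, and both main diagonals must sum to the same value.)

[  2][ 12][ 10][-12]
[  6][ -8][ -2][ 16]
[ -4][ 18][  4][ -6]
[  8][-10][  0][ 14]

Yes

Row 1: 2 + 12 + 10 + (-12) = 12.
Row 2: 6 + (-8) + (-2) + 16 = 12.
Row 3: -4 + 18 + 4 + (-6) = 12.
Row 4: 8 + (-10) + 0 + 14 = 12.
Column 1: 2 + 6 + (-4) + 8 = 12.
Column 2: 12 + (-8) + 18 + (-10) = 12.
Column 3: 10 + (-2) + 4 + 0 = 12.
Column 4: -12 + 16 + (-6) + 14 = 12.
Main diagonal: 2 + (-8) + 4 + 14 = 12.
Anti-diagonal: -12 + (-2) + 18 + 8 = 12.
All lines sum to 12.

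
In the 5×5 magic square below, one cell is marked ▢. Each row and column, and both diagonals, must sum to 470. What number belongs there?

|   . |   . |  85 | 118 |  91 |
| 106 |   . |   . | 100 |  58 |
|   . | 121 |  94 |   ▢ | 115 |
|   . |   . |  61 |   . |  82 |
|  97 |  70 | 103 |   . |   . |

67

Column 3 must total 470; the given cells sum to 343, so (2,3) = 127.
Column 5 needs 470; the known cells sum to 346, so (5,5) = 124.
Anti-diagonal must total 470; the given cells sum to 382, so (4,2) = 88.
Using row 2: 106 + 127 + 100 + 58 + ? → (2,2) = 470 − 391 = 79.
Row 5 needs 470; the known cells sum to 394, so (5,4) = 76.
From column 2, 470 − (79 + 121 + 88 + 70) gives (1,2) = 112.
Row 1 needs 470; the known cells sum to 406, so (1,1) = 64.
Main diagonal must total 470; the given cells sum to 361, so (4,4) = 109.
Row 4: 88 + 61 + 109 + 82 + ? = 470, so (4,1) = 130.
Column 1: 64 + 106 + 130 + 97 + ? = 470, so (3,1) = 73.
Using column 4: 118 + 100 + 109 + 76 + ? → (3,4) = 470 − 403 = 67.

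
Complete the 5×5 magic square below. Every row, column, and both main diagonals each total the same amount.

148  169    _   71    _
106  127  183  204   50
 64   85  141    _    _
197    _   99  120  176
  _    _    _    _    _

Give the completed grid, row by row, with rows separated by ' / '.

148 169 190 71 92 / 106 127 183 204 50 / 64 85 141 162 218 / 197 78 99 120 176 / 155 211 57 113 134

Row 2 is already complete: 106 + 127 + 183 + 204 + 50 = 670, so that is the magic constant.
The remaining cell in row 4 is (4,2) = 670 − 592 = 78.
Column 1: 148 + 106 + 64 + 197 + ? = 670, so (5,1) = 155.
Column 2 needs 670; the known cells sum to 459, so (5,2) = 211.
Main diagonal needs 670; the known cells sum to 536, so (5,5) = 134.
Anti-diagonal must total 670; the given cells sum to 578, so (1,5) = 92.
Row 1 needs 670; the known cells sum to 480, so (1,3) = 190.
The remaining cell in column 3 is (5,3) = 670 − 613 = 57.
Using column 5: 92 + 50 + 176 + 134 + ? → (3,5) = 670 − 452 = 218.
The remaining cell in row 3 is (3,4) = 670 − 508 = 162.
Row 5 needs 670; the known cells sum to 557, so (5,4) = 113.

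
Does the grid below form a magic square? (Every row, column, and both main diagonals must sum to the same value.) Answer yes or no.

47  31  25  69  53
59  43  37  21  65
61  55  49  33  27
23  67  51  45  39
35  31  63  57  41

No — column 2 sums to 227 but row 4 sums to 225.

Row 1: 47 + 31 + 25 + 69 + 53 = 225.
Row 2: 59 + 43 + 37 + 21 + 65 = 225.
Row 3: 61 + 55 + 49 + 33 + 27 = 225.
Row 4: 23 + 67 + 51 + 45 + 39 = 225.
Row 5: 35 + 31 + 63 + 57 + 41 = 227.
Column 1: 47 + 59 + 61 + 23 + 35 = 225.
Column 2: 31 + 43 + 55 + 67 + 31 = 227.
Column 3: 25 + 37 + 49 + 51 + 63 = 225.
Column 4: 69 + 21 + 33 + 45 + 57 = 225.
Column 5: 53 + 65 + 27 + 39 + 41 = 225.
Main diagonal: 47 + 43 + 49 + 45 + 41 = 225.
Anti-diagonal: 53 + 21 + 49 + 67 + 35 = 225.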